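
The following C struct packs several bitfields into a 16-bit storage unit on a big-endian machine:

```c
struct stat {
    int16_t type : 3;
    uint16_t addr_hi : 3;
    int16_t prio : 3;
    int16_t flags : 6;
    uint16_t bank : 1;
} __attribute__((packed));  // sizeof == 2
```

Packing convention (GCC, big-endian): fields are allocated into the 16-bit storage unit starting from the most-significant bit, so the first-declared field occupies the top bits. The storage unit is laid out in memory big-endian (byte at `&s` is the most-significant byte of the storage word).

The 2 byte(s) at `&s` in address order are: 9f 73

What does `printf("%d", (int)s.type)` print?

[0]=0x9f [1]=0x73 (big-endian) → word 0x9f73
type:3 @ bit 13 → (0x9f73>>13)&0x7 = 0x4  ←
addr_hi:3 @ bit 10 → (0x9f73>>10)&0x7 = 0x7
prio:3 @ bit 7 → (0x9f73>>7)&0x7 = 0x6
flags:6 @ bit 1 → (0x9f73>>1)&0x3f = 0x39
bank:1 @ bit 0 → (0x9f73>>0)&0x1 = 0x1
type signed 3b, MSB=1: 4 - 8 = -4

-4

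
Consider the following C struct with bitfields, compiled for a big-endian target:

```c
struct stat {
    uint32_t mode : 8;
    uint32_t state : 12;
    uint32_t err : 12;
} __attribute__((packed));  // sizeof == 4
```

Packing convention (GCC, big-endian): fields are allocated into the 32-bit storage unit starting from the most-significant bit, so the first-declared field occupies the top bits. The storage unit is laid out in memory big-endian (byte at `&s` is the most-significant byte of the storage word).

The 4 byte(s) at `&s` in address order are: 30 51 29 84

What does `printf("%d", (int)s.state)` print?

[0]=0x30 [1]=0x51 [2]=0x29 [3]=0x84 (big-endian) → word 0x30512984
mode:8 @ bit 24 → (0x30512984>>24)&0xff = 0x30
state:12 @ bit 12 → (0x30512984>>12)&0xfff = 0x512  ←
err:12 @ bit 0 → (0x30512984>>0)&0xfff = 0x984

1298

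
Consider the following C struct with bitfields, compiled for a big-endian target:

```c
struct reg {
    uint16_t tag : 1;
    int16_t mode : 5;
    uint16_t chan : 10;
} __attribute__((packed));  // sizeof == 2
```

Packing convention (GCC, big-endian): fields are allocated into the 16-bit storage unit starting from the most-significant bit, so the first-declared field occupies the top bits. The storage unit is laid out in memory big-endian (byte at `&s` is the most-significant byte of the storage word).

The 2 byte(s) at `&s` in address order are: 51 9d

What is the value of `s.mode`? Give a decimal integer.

[0]=0x51 [1]=0x9d (big-endian) → word 0x519d
tag [15+:1] = (word>>15) & 0x1 = 0
mode [10+:5] = (word>>10) & 0x1f = 20  ←
chan [0+:10] = (word>>0) & 0x3ff = 413
mode signed 5b, MSB=1: 20 - 32 = -12

-12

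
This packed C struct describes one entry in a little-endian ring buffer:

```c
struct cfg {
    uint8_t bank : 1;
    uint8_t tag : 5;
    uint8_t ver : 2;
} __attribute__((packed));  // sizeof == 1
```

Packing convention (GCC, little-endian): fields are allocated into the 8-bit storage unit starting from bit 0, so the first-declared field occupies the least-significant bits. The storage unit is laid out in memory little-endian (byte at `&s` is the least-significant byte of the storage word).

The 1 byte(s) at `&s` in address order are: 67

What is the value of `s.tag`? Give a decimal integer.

19

[0]=0x67 (little-endian) → word 0x67
bank [0+:1] = (word>>0) & 0x1 = 1
tag [1+:5] = (word>>1) & 0x1f = 19  ←
ver [6+:2] = (word>>6) & 0x3 = 1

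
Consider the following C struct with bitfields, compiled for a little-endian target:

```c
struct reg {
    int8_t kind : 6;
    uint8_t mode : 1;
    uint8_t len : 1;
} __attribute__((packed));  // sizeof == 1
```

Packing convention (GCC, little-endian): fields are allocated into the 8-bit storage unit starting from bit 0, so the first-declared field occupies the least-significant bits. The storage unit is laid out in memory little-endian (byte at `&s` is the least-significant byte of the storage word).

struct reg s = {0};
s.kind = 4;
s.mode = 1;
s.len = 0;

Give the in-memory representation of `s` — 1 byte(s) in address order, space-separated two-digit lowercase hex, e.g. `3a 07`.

44

kind (6b) val=4 bits=0x4 at bit 0: 0x04
mode (1b) val=1 bits=0x1 at bit 6: 0x44
len (1b) val=0 bits=0x0 at bit 7: 0x44
word = 0x44 → little-endian bytes:
  [0]=0x44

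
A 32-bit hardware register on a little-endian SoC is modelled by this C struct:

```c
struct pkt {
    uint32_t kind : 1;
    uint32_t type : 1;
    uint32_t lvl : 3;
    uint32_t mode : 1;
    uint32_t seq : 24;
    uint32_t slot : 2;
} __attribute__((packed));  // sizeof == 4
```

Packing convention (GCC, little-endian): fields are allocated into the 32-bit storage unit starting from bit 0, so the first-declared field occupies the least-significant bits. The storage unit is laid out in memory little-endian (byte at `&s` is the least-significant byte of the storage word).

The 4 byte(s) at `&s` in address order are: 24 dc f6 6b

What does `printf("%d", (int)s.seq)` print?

11524976

[0]=0x24 [1]=0xdc [2]=0xf6 [3]=0x6b (little-endian) → word 0x6bf6dc24
kind [0+:1] = (word>>0) & 0x1 = 0
type [1+:1] = (word>>1) & 0x1 = 0
lvl [2+:3] = (word>>2) & 0x7 = 1
mode [5+:1] = (word>>5) & 0x1 = 1
seq [6+:24] = (word>>6) & 0xffffff = 11524976  ←
slot [30+:2] = (word>>30) & 0x3 = 1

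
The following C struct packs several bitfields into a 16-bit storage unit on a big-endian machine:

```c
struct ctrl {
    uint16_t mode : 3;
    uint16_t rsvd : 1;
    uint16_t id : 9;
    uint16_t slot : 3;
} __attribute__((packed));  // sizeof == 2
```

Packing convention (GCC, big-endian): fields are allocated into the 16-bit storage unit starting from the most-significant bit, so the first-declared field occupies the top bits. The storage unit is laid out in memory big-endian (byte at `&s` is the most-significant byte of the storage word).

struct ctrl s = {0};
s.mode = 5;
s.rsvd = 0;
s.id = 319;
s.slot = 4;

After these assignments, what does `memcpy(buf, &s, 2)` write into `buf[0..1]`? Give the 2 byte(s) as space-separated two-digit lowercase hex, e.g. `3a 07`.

mode (3b) val=5 bits=0x5 at bit 13: 0xa000
rsvd (1b) val=0 bits=0x0 at bit 12: 0xa000
id (9b) val=319 bits=0x13f at bit 3: 0xa9f8
slot (3b) val=4 bits=0x4 at bit 0: 0xa9fc
word = 0xa9fc → big-endian bytes:
  [0]=0xa9  [1]=0xfc

a9 fc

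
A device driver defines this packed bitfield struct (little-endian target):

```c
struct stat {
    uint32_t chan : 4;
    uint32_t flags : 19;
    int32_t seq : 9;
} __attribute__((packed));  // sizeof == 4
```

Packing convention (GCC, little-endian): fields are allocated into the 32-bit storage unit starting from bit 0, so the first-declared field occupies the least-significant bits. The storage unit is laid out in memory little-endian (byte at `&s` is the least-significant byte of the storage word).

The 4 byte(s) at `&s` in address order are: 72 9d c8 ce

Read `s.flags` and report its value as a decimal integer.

[0]=0x72 [1]=0x9d [2]=0xc8 [3]=0xce (little-endian) → word 0xcec89d72
chan [0+:4] = (word>>0) & 0xf = 2
flags [4+:19] = (word>>4) & 0x7ffff = 297431  ←
seq [23+:9] = (word>>23) & 0x1ff = 413

297431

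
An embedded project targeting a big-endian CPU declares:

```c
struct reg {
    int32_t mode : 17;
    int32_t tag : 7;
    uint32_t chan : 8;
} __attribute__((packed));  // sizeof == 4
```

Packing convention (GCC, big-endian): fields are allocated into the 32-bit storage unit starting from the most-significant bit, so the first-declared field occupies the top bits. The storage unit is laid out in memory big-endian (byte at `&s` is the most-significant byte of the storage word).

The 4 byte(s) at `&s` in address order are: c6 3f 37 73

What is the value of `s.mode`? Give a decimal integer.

-29570

[0]=0xc6 [1]=0x3f [2]=0x37 [3]=0x73 (big-endian) → word 0xc63f3773
mode:17 @ bit 15 → (0xc63f3773>>15)&0x1ffff = 0x18c7e  ←
tag:7 @ bit 8 → (0xc63f3773>>8)&0x7f = 0x37
chan:8 @ bit 0 → (0xc63f3773>>0)&0xff = 0x73
mode signed 17b, MSB=1: 101502 - 131072 = -29570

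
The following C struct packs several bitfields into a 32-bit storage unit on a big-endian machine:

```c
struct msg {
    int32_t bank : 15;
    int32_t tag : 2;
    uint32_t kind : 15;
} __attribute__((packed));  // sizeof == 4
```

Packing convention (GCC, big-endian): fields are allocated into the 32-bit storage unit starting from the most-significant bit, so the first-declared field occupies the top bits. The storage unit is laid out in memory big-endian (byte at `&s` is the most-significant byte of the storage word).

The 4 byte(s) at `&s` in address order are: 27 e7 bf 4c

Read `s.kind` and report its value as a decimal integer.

16204

[0]=0x27 [1]=0xe7 [2]=0xbf [3]=0x4c (big-endian) → word 0x27e7bf4c
bank:15 @ bit 17 → (0x27e7bf4c>>17)&0x7fff = 0x13f3
tag:2 @ bit 15 → (0x27e7bf4c>>15)&0x3 = 0x3
kind:15 @ bit 0 → (0x27e7bf4c>>0)&0x7fff = 0x3f4c  ←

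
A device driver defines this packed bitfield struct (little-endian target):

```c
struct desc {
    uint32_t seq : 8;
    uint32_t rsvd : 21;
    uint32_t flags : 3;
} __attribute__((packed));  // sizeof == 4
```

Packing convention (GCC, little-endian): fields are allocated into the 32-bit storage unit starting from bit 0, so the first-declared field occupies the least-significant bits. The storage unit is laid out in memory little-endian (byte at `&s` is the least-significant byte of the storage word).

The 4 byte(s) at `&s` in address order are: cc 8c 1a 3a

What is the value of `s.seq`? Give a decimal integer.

[0]=0xcc [1]=0x8c [2]=0x1a [3]=0x3a (little-endian) → word 0x3a1a8ccc
seq [0+:8] = (word>>0) & 0xff = 204  ←
rsvd [8+:21] = (word>>8) & 0x1fffff = 1710732
flags [29+:3] = (word>>29) & 0x7 = 1

204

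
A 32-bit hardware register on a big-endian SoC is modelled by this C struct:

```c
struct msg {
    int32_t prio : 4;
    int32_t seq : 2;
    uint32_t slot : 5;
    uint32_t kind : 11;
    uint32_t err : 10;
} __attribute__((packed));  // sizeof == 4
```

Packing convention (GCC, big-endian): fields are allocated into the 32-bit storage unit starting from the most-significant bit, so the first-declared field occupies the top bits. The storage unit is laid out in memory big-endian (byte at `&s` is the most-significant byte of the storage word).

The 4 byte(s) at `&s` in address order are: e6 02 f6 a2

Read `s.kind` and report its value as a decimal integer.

[0]=0xe6 [1]=0x02 [2]=0xf6 [3]=0xa2 (big-endian) → word 0xe602f6a2
prio [28+:4] = (word>>28) & 0xf = 14
seq [26+:2] = (word>>26) & 0x3 = 1
slot [21+:5] = (word>>21) & 0x1f = 16
kind [10+:11] = (word>>10) & 0x7ff = 189  ←
err [0+:10] = (word>>0) & 0x3ff = 674

189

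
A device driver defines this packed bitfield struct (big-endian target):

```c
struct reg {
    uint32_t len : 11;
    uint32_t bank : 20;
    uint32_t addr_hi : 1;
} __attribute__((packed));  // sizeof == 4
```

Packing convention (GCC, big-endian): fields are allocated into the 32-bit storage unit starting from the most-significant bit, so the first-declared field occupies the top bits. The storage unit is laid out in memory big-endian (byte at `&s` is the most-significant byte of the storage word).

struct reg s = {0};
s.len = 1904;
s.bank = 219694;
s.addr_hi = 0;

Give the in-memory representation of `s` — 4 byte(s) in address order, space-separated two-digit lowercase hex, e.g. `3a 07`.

ee 06 b4 5c

[21+:11] len=1904 & 0x7ff = 0x770; word=0xee000000
[1+:20] bank=219694 & 0xfffff = 0x35a2e; word=0xee06b45c
[0+:1] addr_hi=0 & 0x1 = 0x0; word=0xee06b45c
word = 0xee06b45c → big-endian bytes:
  [0]=0xee  [1]=0x06  [2]=0xb4  [3]=0x5c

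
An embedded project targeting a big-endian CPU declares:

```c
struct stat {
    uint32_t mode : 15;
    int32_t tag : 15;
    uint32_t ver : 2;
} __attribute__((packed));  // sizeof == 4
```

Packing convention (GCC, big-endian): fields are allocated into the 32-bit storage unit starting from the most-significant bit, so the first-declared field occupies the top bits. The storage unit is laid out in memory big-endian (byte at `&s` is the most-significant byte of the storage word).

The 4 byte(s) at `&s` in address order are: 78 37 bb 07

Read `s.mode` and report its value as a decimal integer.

15387

[0]=0x78 [1]=0x37 [2]=0xbb [3]=0x07 (big-endian) → word 0x7837bb07
mode:15 @ bit 17 → (0x7837bb07>>17)&0x7fff = 0x3c1b  ←
tag:15 @ bit 2 → (0x7837bb07>>2)&0x7fff = 0x6ec1
ver:2 @ bit 0 → (0x7837bb07>>0)&0x3 = 0x3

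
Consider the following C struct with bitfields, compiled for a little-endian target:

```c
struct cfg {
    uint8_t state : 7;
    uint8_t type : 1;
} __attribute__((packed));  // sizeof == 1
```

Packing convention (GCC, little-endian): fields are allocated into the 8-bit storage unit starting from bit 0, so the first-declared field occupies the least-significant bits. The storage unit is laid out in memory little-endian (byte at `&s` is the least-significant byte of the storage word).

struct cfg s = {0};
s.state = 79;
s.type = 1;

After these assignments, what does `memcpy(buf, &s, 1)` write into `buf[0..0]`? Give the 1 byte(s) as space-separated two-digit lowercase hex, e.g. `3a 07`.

state:7 = 79 → 0x4f << 0 → word 0x4f
type:1 = 1 → 0x1 << 7 → word 0xcf
word = 0xcf → little-endian bytes:
  [0]=0xcf

cf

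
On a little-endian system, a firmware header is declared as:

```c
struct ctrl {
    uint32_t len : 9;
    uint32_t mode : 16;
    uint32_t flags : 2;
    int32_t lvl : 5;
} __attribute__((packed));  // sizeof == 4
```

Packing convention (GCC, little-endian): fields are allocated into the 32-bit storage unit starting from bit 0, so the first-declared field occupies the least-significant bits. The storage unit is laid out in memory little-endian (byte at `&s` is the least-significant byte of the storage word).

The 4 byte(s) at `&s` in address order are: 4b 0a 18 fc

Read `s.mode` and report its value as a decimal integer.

3077

[0]=0x4b [1]=0x0a [2]=0x18 [3]=0xfc (little-endian) → word 0xfc180a4b
len:9 @ bit 0 → (0xfc180a4b>>0)&0x1ff = 0x4b
mode:16 @ bit 9 → (0xfc180a4b>>9)&0xffff = 0xc05  ←
flags:2 @ bit 25 → (0xfc180a4b>>25)&0x3 = 0x2
lvl:5 @ bit 27 → (0xfc180a4b>>27)&0x1f = 0x1f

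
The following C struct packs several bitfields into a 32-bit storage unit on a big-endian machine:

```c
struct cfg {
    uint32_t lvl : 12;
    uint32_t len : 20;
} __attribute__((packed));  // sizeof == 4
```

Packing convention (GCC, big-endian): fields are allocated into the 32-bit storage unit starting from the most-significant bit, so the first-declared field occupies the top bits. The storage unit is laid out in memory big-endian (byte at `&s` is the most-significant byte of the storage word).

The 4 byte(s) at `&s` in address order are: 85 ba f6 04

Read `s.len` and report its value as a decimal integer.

[0]=0x85 [1]=0xba [2]=0xf6 [3]=0x04 (big-endian) → word 0x85baf604
lvl:12 @ bit 20 → (0x85baf604>>20)&0xfff = 0x85b
len:20 @ bit 0 → (0x85baf604>>0)&0xfffff = 0xaf604  ←

718340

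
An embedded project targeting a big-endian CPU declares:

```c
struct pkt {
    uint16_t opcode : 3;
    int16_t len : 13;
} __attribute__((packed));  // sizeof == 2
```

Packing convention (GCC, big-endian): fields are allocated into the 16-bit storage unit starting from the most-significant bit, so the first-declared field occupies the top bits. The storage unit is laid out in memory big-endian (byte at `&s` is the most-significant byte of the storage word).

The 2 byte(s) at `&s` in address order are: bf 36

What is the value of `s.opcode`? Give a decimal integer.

[0]=0xbf [1]=0x36 (big-endian) → word 0xbf36
opcode [13+:3] = (word>>13) & 0x7 = 5  ←
len [0+:13] = (word>>0) & 0x1fff = 7990

5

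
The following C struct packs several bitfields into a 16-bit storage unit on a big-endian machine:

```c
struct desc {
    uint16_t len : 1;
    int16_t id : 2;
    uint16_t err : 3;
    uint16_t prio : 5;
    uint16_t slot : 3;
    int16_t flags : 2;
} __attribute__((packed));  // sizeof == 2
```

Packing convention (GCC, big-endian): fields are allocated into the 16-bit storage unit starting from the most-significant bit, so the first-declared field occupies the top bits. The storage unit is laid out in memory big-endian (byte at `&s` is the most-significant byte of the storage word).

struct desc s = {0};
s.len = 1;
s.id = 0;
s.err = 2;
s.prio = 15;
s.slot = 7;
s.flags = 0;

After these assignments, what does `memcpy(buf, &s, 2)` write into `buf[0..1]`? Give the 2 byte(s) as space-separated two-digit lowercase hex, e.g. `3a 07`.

89 fc

[15+:1] len=1 & 0x1 = 0x1; word=0x8000
[13+:2] id=0 & 0x3 = 0x0; word=0x8000
[10+:3] err=2 & 0x7 = 0x2; word=0x8800
[5+:5] prio=15 & 0x1f = 0xf; word=0x89e0
[2+:3] slot=7 & 0x7 = 0x7; word=0x89fc
[0+:2] flags=0 & 0x3 = 0x0; word=0x89fc
word = 0x89fc → big-endian bytes:
  [0]=0x89  [1]=0xfc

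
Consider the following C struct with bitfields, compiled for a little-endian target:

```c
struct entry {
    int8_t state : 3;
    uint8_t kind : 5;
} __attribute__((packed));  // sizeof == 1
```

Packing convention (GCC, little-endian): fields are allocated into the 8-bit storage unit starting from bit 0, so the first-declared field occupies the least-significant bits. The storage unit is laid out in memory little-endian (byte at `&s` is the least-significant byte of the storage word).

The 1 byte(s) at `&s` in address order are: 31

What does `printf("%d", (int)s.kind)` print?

[0]=0x31 (little-endian) → word 0x31
state:3 @ bit 0 → (0x31>>0)&0x7 = 0x1
kind:5 @ bit 3 → (0x31>>3)&0x1f = 0x6  ←

6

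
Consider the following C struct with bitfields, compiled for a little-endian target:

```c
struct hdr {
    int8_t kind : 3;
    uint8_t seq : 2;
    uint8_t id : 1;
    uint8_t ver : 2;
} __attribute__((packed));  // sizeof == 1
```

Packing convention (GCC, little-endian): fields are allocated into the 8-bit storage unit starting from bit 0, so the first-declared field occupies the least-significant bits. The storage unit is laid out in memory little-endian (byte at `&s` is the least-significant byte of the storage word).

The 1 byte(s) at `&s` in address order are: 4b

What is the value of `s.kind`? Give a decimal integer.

3

[0]=0x4b (little-endian) → word 0x4b
kind:3 @ bit 0 → (0x4b>>0)&0x7 = 0x3  ←
seq:2 @ bit 3 → (0x4b>>3)&0x3 = 0x1
id:1 @ bit 5 → (0x4b>>5)&0x1 = 0x0
ver:2 @ bit 6 → (0x4b>>6)&0x3 = 0x1
kind signed 3b, MSB=0: value = 3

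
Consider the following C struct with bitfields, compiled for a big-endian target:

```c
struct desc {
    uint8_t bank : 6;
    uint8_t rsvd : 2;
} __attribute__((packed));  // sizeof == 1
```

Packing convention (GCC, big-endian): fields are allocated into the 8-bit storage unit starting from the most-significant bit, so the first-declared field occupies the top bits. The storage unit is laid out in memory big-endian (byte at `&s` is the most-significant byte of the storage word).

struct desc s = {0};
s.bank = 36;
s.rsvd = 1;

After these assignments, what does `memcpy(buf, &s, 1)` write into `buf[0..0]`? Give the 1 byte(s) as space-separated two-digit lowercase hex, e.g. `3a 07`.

91

[2+:6] bank=36 & 0x3f = 0x24; word=0x90
[0+:2] rsvd=1 & 0x3 = 0x1; word=0x91
word = 0x91 → big-endian bytes:
  [0]=0x91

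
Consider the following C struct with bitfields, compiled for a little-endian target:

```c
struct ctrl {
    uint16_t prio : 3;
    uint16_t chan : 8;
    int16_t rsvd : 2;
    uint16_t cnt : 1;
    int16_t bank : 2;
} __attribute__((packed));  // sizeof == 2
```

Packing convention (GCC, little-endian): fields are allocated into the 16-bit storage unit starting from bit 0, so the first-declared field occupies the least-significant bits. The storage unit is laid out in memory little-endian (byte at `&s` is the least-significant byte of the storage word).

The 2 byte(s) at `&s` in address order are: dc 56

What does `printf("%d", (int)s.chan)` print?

[0]=0xdc [1]=0x56 (little-endian) → word 0x56dc
prio [0+:3] = (word>>0) & 0x7 = 4
chan [3+:8] = (word>>3) & 0xff = 219  ←
rsvd [11+:2] = (word>>11) & 0x3 = 2
cnt [13+:1] = (word>>13) & 0x1 = 0
bank [14+:2] = (word>>14) & 0x3 = 1

219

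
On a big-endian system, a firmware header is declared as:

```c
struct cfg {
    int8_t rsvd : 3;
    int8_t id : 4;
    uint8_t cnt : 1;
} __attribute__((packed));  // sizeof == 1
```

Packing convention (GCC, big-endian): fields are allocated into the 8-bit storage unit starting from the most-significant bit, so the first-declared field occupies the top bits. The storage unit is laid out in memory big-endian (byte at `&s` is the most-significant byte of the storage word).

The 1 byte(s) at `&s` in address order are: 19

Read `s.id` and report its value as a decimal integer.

[0]=0x19 (big-endian) → word 0x19
rsvd:3 @ bit 5 → (0x19>>5)&0x7 = 0x0
id:4 @ bit 1 → (0x19>>1)&0xf = 0xc  ←
cnt:1 @ bit 0 → (0x19>>0)&0x1 = 0x1
id signed 4b, MSB=1: 12 - 16 = -4

-4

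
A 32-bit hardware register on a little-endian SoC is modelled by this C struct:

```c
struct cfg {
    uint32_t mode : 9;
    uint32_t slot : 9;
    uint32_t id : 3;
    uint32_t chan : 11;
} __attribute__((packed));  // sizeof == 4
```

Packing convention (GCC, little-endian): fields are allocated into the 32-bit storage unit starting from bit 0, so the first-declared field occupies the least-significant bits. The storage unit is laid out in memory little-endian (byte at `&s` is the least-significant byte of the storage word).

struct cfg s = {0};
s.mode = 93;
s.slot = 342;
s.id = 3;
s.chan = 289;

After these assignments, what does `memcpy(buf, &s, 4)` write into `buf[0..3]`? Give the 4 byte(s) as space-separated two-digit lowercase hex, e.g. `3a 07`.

5d ac 2e 24

mode (9b) val=93 bits=0x5d at bit 0: 0x0000005d
slot (9b) val=342 bits=0x156 at bit 9: 0x0002ac5d
id (3b) val=3 bits=0x3 at bit 18: 0x000eac5d
chan (11b) val=289 bits=0x121 at bit 21: 0x242eac5d
word = 0x242eac5d → little-endian bytes:
  [0]=0x5d  [1]=0xac  [2]=0x2e  [3]=0x24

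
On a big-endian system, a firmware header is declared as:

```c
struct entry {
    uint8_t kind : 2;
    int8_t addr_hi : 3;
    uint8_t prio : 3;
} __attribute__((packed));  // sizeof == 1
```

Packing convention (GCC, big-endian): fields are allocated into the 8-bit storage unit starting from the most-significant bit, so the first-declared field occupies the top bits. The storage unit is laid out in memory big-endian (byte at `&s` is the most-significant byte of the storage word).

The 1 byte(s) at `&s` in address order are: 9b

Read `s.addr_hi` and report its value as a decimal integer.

3

[0]=0x9b (big-endian) → word 0x9b
kind [6+:2] = (word>>6) & 0x3 = 2
addr_hi [3+:3] = (word>>3) & 0x7 = 3  ←
prio [0+:3] = (word>>0) & 0x7 = 3
addr_hi signed 3b, MSB=0: value = 3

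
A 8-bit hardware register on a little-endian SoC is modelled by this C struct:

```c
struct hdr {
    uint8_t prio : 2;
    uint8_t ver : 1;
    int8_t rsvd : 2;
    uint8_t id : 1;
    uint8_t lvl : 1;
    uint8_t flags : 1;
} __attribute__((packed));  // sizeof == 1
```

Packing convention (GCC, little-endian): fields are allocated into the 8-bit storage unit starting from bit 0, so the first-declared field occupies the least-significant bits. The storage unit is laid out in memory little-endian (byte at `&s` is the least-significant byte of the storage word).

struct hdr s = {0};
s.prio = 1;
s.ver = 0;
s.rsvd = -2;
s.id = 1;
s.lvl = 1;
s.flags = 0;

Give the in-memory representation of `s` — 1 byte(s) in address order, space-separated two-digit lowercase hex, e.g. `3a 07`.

71

[0+:2] prio=1 & 0x3 = 0x1; word=0x01
[2+:1] ver=0 & 0x1 = 0x0; word=0x01
[3+:2] rsvd=-2 & 0x3 = 0x2; word=0x11
[5+:1] id=1 & 0x1 = 0x1; word=0x31
[6+:1] lvl=1 & 0x1 = 0x1; word=0x71
[7+:1] flags=0 & 0x1 = 0x0; word=0x71
word = 0x71 → little-endian bytes:
  [0]=0x71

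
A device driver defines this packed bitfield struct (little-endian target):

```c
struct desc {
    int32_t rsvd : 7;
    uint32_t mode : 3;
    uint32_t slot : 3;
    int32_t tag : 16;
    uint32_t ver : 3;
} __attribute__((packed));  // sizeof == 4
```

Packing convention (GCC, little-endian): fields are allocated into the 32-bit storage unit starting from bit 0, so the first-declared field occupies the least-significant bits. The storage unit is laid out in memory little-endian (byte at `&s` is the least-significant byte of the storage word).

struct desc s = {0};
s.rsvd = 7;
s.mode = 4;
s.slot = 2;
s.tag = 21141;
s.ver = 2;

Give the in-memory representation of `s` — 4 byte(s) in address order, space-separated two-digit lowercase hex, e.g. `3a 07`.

07 aa 52 4a

[0+:7] rsvd=7 & 0x7f = 0x7; word=0x00000007
[7+:3] mode=4 & 0x7 = 0x4; word=0x00000207
[10+:3] slot=2 & 0x7 = 0x2; word=0x00000a07
[13+:16] tag=21141 & 0xffff = 0x5295; word=0x0a52aa07
[29+:3] ver=2 & 0x7 = 0x2; word=0x4a52aa07
word = 0x4a52aa07 → little-endian bytes:
  [0]=0x07  [1]=0xaa  [2]=0x52  [3]=0x4a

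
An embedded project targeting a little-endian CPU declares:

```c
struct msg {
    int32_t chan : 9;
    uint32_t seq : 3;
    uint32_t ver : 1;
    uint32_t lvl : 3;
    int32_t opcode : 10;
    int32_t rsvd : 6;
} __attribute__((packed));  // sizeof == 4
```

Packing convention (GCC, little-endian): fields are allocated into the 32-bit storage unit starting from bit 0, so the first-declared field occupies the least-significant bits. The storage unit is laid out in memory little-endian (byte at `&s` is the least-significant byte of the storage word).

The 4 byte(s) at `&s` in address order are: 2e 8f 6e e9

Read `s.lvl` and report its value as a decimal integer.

4

[0]=0x2e [1]=0x8f [2]=0x6e [3]=0xe9 (little-endian) → word 0xe96e8f2e
chan [0+:9] = (word>>0) & 0x1ff = 302
seq [9+:3] = (word>>9) & 0x7 = 7
ver [12+:1] = (word>>12) & 0x1 = 0
lvl [13+:3] = (word>>13) & 0x7 = 4  ←
opcode [16+:10] = (word>>16) & 0x3ff = 366
rsvd [26+:6] = (word>>26) & 0x3f = 58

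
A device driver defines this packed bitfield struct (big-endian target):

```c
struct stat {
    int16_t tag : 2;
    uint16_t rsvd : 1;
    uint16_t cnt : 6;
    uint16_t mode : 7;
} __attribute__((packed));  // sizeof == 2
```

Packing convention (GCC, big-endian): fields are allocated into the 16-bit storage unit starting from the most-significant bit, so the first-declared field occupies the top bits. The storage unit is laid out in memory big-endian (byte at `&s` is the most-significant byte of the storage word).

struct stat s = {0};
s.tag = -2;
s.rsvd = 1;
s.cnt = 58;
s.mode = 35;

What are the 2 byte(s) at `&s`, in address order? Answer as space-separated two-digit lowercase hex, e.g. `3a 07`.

bd 23

tag (2b) val=-2 bits=0x2 at bit 14: 0x8000
rsvd (1b) val=1 bits=0x1 at bit 13: 0xa000
cnt (6b) val=58 bits=0x3a at bit 7: 0xbd00
mode (7b) val=35 bits=0x23 at bit 0: 0xbd23
word = 0xbd23 → big-endian bytes:
  [0]=0xbd  [1]=0x23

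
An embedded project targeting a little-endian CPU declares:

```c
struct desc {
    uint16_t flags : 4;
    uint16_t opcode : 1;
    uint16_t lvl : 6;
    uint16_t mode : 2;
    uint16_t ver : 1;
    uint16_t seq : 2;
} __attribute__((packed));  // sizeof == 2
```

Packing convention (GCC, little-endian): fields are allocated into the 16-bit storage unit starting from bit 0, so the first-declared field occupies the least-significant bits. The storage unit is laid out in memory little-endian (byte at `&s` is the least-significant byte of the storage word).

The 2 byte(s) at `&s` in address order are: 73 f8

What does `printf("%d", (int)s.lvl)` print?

3

[0]=0x73 [1]=0xf8 (little-endian) → word 0xf873
flags:4 @ bit 0 → (0xf873>>0)&0xf = 0x3
opcode:1 @ bit 4 → (0xf873>>4)&0x1 = 0x1
lvl:6 @ bit 5 → (0xf873>>5)&0x3f = 0x3  ←
mode:2 @ bit 11 → (0xf873>>11)&0x3 = 0x3
ver:1 @ bit 13 → (0xf873>>13)&0x1 = 0x1
seq:2 @ bit 14 → (0xf873>>14)&0x3 = 0x3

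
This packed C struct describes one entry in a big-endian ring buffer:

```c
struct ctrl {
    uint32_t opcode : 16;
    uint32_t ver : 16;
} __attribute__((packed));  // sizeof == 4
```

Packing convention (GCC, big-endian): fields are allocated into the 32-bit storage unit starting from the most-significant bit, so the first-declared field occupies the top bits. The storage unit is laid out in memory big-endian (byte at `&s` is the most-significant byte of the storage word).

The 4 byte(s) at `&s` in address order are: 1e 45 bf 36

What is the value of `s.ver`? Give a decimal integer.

[0]=0x1e [1]=0x45 [2]=0xbf [3]=0x36 (big-endian) → word 0x1e45bf36
opcode:16 @ bit 16 → (0x1e45bf36>>16)&0xffff = 0x1e45
ver:16 @ bit 0 → (0x1e45bf36>>0)&0xffff = 0xbf36  ←

48950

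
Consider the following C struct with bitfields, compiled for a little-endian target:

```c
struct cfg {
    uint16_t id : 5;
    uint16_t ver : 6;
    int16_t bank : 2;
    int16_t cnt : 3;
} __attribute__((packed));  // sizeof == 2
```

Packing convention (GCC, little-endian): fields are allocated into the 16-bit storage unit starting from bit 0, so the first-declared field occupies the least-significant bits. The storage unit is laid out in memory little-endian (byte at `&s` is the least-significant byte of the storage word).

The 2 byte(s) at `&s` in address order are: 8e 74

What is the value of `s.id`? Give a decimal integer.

14

[0]=0x8e [1]=0x74 (little-endian) → word 0x748e
id [0+:5] = (word>>0) & 0x1f = 14  ←
ver [5+:6] = (word>>5) & 0x3f = 36
bank [11+:2] = (word>>11) & 0x3 = 2
cnt [13+:3] = (word>>13) & 0x7 = 3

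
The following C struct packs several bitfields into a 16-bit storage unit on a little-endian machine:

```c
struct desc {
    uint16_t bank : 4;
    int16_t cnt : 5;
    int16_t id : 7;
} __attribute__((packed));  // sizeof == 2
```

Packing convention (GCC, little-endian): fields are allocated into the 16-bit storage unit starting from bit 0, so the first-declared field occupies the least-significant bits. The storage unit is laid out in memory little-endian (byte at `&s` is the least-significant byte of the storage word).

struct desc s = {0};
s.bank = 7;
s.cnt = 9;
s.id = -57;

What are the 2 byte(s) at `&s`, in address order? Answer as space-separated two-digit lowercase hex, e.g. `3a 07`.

bank:4 = 7 → 0x7 << 0 → word 0x0007
cnt:5 = 9 → 0x9 << 4 → word 0x0097
id:7 = -57 → 0x47 << 9 → word 0x8e97
word = 0x8e97 → little-endian bytes:
  [0]=0x97  [1]=0x8e

97 8e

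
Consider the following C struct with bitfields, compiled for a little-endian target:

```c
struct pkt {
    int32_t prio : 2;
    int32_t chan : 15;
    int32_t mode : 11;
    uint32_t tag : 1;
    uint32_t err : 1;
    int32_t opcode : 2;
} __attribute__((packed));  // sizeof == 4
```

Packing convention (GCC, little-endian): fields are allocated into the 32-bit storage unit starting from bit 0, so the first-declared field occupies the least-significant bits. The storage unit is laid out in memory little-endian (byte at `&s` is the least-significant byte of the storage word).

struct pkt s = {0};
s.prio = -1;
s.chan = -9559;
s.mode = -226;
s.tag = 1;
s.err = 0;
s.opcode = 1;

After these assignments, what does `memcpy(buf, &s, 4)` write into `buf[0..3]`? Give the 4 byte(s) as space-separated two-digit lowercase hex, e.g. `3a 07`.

[0+:2] prio=-1 & 0x3 = 0x3; word=0x00000003
[2+:15] chan=-9559 & 0x7fff = 0x5aa9; word=0x00016aa7
[17+:11] mode=-226 & 0x7ff = 0x71e; word=0x0e3d6aa7
[28+:1] tag=1 & 0x1 = 0x1; word=0x1e3d6aa7
[29+:1] err=0 & 0x1 = 0x0; word=0x1e3d6aa7
[30+:2] opcode=1 & 0x3 = 0x1; word=0x5e3d6aa7
word = 0x5e3d6aa7 → little-endian bytes:
  [0]=0xa7  [1]=0x6a  [2]=0x3d  [3]=0x5e

a7 6a 3d 5e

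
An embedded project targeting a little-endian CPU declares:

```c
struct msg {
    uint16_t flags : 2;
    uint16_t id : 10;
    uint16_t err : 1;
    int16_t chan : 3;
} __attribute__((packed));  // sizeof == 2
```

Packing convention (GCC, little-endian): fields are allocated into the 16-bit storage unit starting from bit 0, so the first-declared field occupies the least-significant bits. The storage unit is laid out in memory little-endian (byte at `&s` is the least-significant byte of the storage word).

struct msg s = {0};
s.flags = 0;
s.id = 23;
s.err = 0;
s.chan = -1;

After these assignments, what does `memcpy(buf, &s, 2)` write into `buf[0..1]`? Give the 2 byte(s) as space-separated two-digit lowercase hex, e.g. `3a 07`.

flags:2 = 0 → 0x0 << 0 → word 0x0000
id:10 = 23 → 0x17 << 2 → word 0x005c
err:1 = 0 → 0x0 << 12 → word 0x005c
chan:3 = -1 → 0x7 << 13 → word 0xe05c
word = 0xe05c → little-endian bytes:
  [0]=0x5c  [1]=0xe0

5c e0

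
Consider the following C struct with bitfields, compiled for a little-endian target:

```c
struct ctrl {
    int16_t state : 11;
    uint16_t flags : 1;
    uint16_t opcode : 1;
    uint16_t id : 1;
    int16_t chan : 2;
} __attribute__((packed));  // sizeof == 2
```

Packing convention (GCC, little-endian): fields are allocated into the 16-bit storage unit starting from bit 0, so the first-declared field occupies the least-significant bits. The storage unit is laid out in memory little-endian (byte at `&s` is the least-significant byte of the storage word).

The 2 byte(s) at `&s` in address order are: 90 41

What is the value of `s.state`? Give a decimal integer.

[0]=0x90 [1]=0x41 (little-endian) → word 0x4190
state [0+:11] = (word>>0) & 0x7ff = 400  ←
flags [11+:1] = (word>>11) & 0x1 = 0
opcode [12+:1] = (word>>12) & 0x1 = 0
id [13+:1] = (word>>13) & 0x1 = 0
chan [14+:2] = (word>>14) & 0x3 = 1
state signed 11b, MSB=0: value = 400

400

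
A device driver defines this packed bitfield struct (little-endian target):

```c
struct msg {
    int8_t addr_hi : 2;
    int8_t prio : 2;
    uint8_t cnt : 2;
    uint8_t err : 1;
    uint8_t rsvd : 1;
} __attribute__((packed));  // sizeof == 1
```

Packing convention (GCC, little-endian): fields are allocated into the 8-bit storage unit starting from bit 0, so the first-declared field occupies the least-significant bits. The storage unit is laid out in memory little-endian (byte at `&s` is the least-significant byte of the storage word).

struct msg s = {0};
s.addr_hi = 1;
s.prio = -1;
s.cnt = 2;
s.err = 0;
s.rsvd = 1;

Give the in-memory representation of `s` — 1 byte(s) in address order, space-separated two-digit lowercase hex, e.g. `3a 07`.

addr_hi (2b) val=1 bits=0x1 at bit 0: 0x01
prio (2b) val=-1 bits=0x3 at bit 2: 0x0d
cnt (2b) val=2 bits=0x2 at bit 4: 0x2d
err (1b) val=0 bits=0x0 at bit 6: 0x2d
rsvd (1b) val=1 bits=0x1 at bit 7: 0xad
word = 0xad → little-endian bytes:
  [0]=0xad

ad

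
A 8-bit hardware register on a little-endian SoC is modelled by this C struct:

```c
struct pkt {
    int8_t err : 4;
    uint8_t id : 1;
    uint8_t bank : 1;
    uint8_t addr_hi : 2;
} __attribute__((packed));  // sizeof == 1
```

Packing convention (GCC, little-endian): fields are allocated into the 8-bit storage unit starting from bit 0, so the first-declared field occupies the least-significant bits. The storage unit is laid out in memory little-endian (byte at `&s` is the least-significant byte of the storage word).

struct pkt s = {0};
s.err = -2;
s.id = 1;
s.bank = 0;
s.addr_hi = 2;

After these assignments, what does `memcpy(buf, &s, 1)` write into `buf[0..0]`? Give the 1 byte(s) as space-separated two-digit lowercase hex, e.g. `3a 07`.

9e

[0+:4] err=-2 & 0xf = 0xe; word=0x0e
[4+:1] id=1 & 0x1 = 0x1; word=0x1e
[5+:1] bank=0 & 0x1 = 0x0; word=0x1e
[6+:2] addr_hi=2 & 0x3 = 0x2; word=0x9e
word = 0x9e → little-endian bytes:
  [0]=0x9e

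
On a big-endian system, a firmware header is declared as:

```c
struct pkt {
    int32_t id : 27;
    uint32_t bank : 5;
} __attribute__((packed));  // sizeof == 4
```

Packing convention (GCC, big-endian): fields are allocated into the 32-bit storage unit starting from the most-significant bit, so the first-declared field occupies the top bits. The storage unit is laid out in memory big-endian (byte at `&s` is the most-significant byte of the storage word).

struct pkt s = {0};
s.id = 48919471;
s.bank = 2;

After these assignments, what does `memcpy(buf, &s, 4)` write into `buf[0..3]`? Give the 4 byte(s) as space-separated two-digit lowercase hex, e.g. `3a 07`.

5d 4e 75 e2

[5+:27] id=48919471 & 0x7ffffff = 0x2ea73af; word=0x5d4e75e0
[0+:5] bank=2 & 0x1f = 0x2; word=0x5d4e75e2
word = 0x5d4e75e2 → big-endian bytes:
  [0]=0x5d  [1]=0x4e  [2]=0x75  [3]=0xe2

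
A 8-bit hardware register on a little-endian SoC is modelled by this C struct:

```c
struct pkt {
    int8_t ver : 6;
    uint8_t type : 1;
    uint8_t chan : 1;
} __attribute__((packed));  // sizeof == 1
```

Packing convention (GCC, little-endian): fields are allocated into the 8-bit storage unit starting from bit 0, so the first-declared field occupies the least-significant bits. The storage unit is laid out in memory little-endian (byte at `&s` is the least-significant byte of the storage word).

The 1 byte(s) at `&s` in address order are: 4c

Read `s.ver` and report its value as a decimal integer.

[0]=0x4c (little-endian) → word 0x4c
ver:6 @ bit 0 → (0x4c>>0)&0x3f = 0xc  ←
type:1 @ bit 6 → (0x4c>>6)&0x1 = 0x1
chan:1 @ bit 7 → (0x4c>>7)&0x1 = 0x0
ver signed 6b, MSB=0: value = 12

12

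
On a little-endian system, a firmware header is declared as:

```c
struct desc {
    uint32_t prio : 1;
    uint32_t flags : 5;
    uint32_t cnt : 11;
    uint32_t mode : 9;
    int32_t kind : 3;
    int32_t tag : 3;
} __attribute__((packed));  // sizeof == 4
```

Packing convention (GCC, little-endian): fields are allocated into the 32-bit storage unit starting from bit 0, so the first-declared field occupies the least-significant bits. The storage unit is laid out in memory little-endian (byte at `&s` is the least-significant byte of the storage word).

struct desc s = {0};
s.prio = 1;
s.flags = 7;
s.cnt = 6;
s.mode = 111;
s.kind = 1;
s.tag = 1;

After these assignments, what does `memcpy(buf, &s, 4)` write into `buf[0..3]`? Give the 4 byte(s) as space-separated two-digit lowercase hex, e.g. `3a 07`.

prio (1b) val=1 bits=0x1 at bit 0: 0x00000001
flags (5b) val=7 bits=0x7 at bit 1: 0x0000000f
cnt (11b) val=6 bits=0x6 at bit 6: 0x0000018f
mode (9b) val=111 bits=0x6f at bit 17: 0x00de018f
kind (3b) val=1 bits=0x1 at bit 26: 0x04de018f
tag (3b) val=1 bits=0x1 at bit 29: 0x24de018f
word = 0x24de018f → little-endian bytes:
  [0]=0x8f  [1]=0x01  [2]=0xde  [3]=0x24

8f 01 de 24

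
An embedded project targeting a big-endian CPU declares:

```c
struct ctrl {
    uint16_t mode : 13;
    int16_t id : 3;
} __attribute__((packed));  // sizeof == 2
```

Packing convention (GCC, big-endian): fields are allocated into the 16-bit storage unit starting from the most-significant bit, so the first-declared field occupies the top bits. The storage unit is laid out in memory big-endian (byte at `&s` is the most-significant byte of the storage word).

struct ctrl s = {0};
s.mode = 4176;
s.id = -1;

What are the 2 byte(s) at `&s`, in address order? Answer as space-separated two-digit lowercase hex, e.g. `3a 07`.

82 87

mode:13 = 4176 → 0x1050 << 3 → word 0x8280
id:3 = -1 → 0x7 << 0 → word 0x8287
word = 0x8287 → big-endian bytes:
  [0]=0x82  [1]=0x87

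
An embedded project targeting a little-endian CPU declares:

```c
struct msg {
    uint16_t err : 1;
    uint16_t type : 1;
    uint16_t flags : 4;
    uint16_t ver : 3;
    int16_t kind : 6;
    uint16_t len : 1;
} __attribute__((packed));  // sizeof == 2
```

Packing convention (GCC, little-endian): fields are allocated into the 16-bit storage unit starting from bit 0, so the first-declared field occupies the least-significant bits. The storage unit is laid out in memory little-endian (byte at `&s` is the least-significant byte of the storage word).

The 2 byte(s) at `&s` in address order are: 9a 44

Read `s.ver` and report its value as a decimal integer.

[0]=0x9a [1]=0x44 (little-endian) → word 0x449a
err [0+:1] = (word>>0) & 0x1 = 0
type [1+:1] = (word>>1) & 0x1 = 1
flags [2+:4] = (word>>2) & 0xf = 6
ver [6+:3] = (word>>6) & 0x7 = 2  ←
kind [9+:6] = (word>>9) & 0x3f = 34
len [15+:1] = (word>>15) & 0x1 = 0

2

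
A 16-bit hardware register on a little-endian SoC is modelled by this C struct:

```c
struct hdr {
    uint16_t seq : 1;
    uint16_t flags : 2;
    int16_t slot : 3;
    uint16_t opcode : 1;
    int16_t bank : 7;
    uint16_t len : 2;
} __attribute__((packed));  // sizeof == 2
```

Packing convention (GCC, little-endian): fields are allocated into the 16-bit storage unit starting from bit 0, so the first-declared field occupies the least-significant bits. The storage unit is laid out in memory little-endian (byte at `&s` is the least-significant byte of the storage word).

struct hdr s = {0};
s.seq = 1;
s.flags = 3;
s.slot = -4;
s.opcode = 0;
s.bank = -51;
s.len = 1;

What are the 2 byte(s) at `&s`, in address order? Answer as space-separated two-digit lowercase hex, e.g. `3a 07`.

a7 66

[0+:1] seq=1 & 0x1 = 0x1; word=0x0001
[1+:2] flags=3 & 0x3 = 0x3; word=0x0007
[3+:3] slot=-4 & 0x7 = 0x4; word=0x0027
[6+:1] opcode=0 & 0x1 = 0x0; word=0x0027
[7+:7] bank=-51 & 0x7f = 0x4d; word=0x26a7
[14+:2] len=1 & 0x3 = 0x1; word=0x66a7
word = 0x66a7 → little-endian bytes:
  [0]=0xa7  [1]=0x66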